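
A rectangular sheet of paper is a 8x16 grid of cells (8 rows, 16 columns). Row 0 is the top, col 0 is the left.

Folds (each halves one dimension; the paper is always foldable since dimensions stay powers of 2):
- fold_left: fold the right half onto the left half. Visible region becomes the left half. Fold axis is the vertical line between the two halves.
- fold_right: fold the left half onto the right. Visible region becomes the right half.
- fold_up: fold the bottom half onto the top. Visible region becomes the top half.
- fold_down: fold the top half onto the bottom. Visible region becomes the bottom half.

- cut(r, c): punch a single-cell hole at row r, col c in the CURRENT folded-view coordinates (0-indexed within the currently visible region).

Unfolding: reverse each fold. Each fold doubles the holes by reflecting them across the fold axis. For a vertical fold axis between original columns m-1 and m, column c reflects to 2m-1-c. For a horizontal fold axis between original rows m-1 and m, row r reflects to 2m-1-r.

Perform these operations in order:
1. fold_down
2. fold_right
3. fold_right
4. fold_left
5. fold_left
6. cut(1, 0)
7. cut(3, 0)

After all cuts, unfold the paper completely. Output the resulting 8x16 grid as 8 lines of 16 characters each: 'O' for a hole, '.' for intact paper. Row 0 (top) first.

Answer: OOOOOOOOOOOOOOOO
................
OOOOOOOOOOOOOOOO
................
................
OOOOOOOOOOOOOOOO
................
OOOOOOOOOOOOOOOO

Derivation:
Op 1 fold_down: fold axis h@4; visible region now rows[4,8) x cols[0,16) = 4x16
Op 2 fold_right: fold axis v@8; visible region now rows[4,8) x cols[8,16) = 4x8
Op 3 fold_right: fold axis v@12; visible region now rows[4,8) x cols[12,16) = 4x4
Op 4 fold_left: fold axis v@14; visible region now rows[4,8) x cols[12,14) = 4x2
Op 5 fold_left: fold axis v@13; visible region now rows[4,8) x cols[12,13) = 4x1
Op 6 cut(1, 0): punch at orig (5,12); cuts so far [(5, 12)]; region rows[4,8) x cols[12,13) = 4x1
Op 7 cut(3, 0): punch at orig (7,12); cuts so far [(5, 12), (7, 12)]; region rows[4,8) x cols[12,13) = 4x1
Unfold 1 (reflect across v@13): 4 holes -> [(5, 12), (5, 13), (7, 12), (7, 13)]
Unfold 2 (reflect across v@14): 8 holes -> [(5, 12), (5, 13), (5, 14), (5, 15), (7, 12), (7, 13), (7, 14), (7, 15)]
Unfold 3 (reflect across v@12): 16 holes -> [(5, 8), (5, 9), (5, 10), (5, 11), (5, 12), (5, 13), (5, 14), (5, 15), (7, 8), (7, 9), (7, 10), (7, 11), (7, 12), (7, 13), (7, 14), (7, 15)]
Unfold 4 (reflect across v@8): 32 holes -> [(5, 0), (5, 1), (5, 2), (5, 3), (5, 4), (5, 5), (5, 6), (5, 7), (5, 8), (5, 9), (5, 10), (5, 11), (5, 12), (5, 13), (5, 14), (5, 15), (7, 0), (7, 1), (7, 2), (7, 3), (7, 4), (7, 5), (7, 6), (7, 7), (7, 8), (7, 9), (7, 10), (7, 11), (7, 12), (7, 13), (7, 14), (7, 15)]
Unfold 5 (reflect across h@4): 64 holes -> [(0, 0), (0, 1), (0, 2), (0, 3), (0, 4), (0, 5), (0, 6), (0, 7), (0, 8), (0, 9), (0, 10), (0, 11), (0, 12), (0, 13), (0, 14), (0, 15), (2, 0), (2, 1), (2, 2), (2, 3), (2, 4), (2, 5), (2, 6), (2, 7), (2, 8), (2, 9), (2, 10), (2, 11), (2, 12), (2, 13), (2, 14), (2, 15), (5, 0), (5, 1), (5, 2), (5, 3), (5, 4), (5, 5), (5, 6), (5, 7), (5, 8), (5, 9), (5, 10), (5, 11), (5, 12), (5, 13), (5, 14), (5, 15), (7, 0), (7, 1), (7, 2), (7, 3), (7, 4), (7, 5), (7, 6), (7, 7), (7, 8), (7, 9), (7, 10), (7, 11), (7, 12), (7, 13), (7, 14), (7, 15)]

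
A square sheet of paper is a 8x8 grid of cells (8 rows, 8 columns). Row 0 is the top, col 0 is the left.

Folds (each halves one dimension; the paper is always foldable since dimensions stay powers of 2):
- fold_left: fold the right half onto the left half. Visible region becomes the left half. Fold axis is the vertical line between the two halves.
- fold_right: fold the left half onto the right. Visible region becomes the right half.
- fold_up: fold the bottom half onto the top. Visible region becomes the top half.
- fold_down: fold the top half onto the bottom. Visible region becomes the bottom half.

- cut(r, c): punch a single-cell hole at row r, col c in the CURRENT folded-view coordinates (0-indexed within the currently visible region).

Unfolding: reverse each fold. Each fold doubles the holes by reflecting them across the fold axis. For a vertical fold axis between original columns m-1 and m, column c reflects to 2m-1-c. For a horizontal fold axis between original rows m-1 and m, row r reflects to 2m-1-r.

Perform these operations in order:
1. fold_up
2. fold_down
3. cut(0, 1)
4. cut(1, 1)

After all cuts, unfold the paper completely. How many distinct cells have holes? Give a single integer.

Op 1 fold_up: fold axis h@4; visible region now rows[0,4) x cols[0,8) = 4x8
Op 2 fold_down: fold axis h@2; visible region now rows[2,4) x cols[0,8) = 2x8
Op 3 cut(0, 1): punch at orig (2,1); cuts so far [(2, 1)]; region rows[2,4) x cols[0,8) = 2x8
Op 4 cut(1, 1): punch at orig (3,1); cuts so far [(2, 1), (3, 1)]; region rows[2,4) x cols[0,8) = 2x8
Unfold 1 (reflect across h@2): 4 holes -> [(0, 1), (1, 1), (2, 1), (3, 1)]
Unfold 2 (reflect across h@4): 8 holes -> [(0, 1), (1, 1), (2, 1), (3, 1), (4, 1), (5, 1), (6, 1), (7, 1)]

Answer: 8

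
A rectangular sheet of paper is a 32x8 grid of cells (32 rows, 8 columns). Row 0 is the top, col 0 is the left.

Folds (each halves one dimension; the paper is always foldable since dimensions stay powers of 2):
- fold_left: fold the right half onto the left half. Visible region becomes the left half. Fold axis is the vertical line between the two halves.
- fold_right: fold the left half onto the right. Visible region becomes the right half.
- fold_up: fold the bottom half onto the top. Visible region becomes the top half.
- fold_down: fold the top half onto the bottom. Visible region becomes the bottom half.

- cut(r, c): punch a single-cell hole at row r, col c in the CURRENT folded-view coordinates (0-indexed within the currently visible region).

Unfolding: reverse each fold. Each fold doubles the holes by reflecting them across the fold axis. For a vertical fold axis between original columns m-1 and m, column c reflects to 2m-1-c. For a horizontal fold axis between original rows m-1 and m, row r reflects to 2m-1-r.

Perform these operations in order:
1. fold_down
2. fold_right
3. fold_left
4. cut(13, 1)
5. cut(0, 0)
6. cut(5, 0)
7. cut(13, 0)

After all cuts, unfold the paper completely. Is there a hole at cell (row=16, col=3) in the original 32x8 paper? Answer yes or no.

Op 1 fold_down: fold axis h@16; visible region now rows[16,32) x cols[0,8) = 16x8
Op 2 fold_right: fold axis v@4; visible region now rows[16,32) x cols[4,8) = 16x4
Op 3 fold_left: fold axis v@6; visible region now rows[16,32) x cols[4,6) = 16x2
Op 4 cut(13, 1): punch at orig (29,5); cuts so far [(29, 5)]; region rows[16,32) x cols[4,6) = 16x2
Op 5 cut(0, 0): punch at orig (16,4); cuts so far [(16, 4), (29, 5)]; region rows[16,32) x cols[4,6) = 16x2
Op 6 cut(5, 0): punch at orig (21,4); cuts so far [(16, 4), (21, 4), (29, 5)]; region rows[16,32) x cols[4,6) = 16x2
Op 7 cut(13, 0): punch at orig (29,4); cuts so far [(16, 4), (21, 4), (29, 4), (29, 5)]; region rows[16,32) x cols[4,6) = 16x2
Unfold 1 (reflect across v@6): 8 holes -> [(16, 4), (16, 7), (21, 4), (21, 7), (29, 4), (29, 5), (29, 6), (29, 7)]
Unfold 2 (reflect across v@4): 16 holes -> [(16, 0), (16, 3), (16, 4), (16, 7), (21, 0), (21, 3), (21, 4), (21, 7), (29, 0), (29, 1), (29, 2), (29, 3), (29, 4), (29, 5), (29, 6), (29, 7)]
Unfold 3 (reflect across h@16): 32 holes -> [(2, 0), (2, 1), (2, 2), (2, 3), (2, 4), (2, 5), (2, 6), (2, 7), (10, 0), (10, 3), (10, 4), (10, 7), (15, 0), (15, 3), (15, 4), (15, 7), (16, 0), (16, 3), (16, 4), (16, 7), (21, 0), (21, 3), (21, 4), (21, 7), (29, 0), (29, 1), (29, 2), (29, 3), (29, 4), (29, 5), (29, 6), (29, 7)]
Holes: [(2, 0), (2, 1), (2, 2), (2, 3), (2, 4), (2, 5), (2, 6), (2, 7), (10, 0), (10, 3), (10, 4), (10, 7), (15, 0), (15, 3), (15, 4), (15, 7), (16, 0), (16, 3), (16, 4), (16, 7), (21, 0), (21, 3), (21, 4), (21, 7), (29, 0), (29, 1), (29, 2), (29, 3), (29, 4), (29, 5), (29, 6), (29, 7)]

Answer: yes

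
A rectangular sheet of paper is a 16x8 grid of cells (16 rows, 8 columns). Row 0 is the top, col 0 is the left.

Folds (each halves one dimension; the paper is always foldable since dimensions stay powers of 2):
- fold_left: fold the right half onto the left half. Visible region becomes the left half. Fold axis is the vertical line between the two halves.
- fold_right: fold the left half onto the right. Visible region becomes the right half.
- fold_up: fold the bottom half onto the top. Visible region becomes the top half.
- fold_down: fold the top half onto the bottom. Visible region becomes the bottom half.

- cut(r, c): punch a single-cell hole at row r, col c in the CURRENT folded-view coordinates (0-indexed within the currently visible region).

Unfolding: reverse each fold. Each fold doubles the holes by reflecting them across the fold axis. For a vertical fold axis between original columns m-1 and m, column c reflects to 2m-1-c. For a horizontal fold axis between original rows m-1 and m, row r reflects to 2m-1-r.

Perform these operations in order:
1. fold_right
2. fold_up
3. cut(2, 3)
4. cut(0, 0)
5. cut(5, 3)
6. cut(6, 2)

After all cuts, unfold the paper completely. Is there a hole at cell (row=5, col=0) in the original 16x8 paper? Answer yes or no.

Op 1 fold_right: fold axis v@4; visible region now rows[0,16) x cols[4,8) = 16x4
Op 2 fold_up: fold axis h@8; visible region now rows[0,8) x cols[4,8) = 8x4
Op 3 cut(2, 3): punch at orig (2,7); cuts so far [(2, 7)]; region rows[0,8) x cols[4,8) = 8x4
Op 4 cut(0, 0): punch at orig (0,4); cuts so far [(0, 4), (2, 7)]; region rows[0,8) x cols[4,8) = 8x4
Op 5 cut(5, 3): punch at orig (5,7); cuts so far [(0, 4), (2, 7), (5, 7)]; region rows[0,8) x cols[4,8) = 8x4
Op 6 cut(6, 2): punch at orig (6,6); cuts so far [(0, 4), (2, 7), (5, 7), (6, 6)]; region rows[0,8) x cols[4,8) = 8x4
Unfold 1 (reflect across h@8): 8 holes -> [(0, 4), (2, 7), (5, 7), (6, 6), (9, 6), (10, 7), (13, 7), (15, 4)]
Unfold 2 (reflect across v@4): 16 holes -> [(0, 3), (0, 4), (2, 0), (2, 7), (5, 0), (5, 7), (6, 1), (6, 6), (9, 1), (9, 6), (10, 0), (10, 7), (13, 0), (13, 7), (15, 3), (15, 4)]
Holes: [(0, 3), (0, 4), (2, 0), (2, 7), (5, 0), (5, 7), (6, 1), (6, 6), (9, 1), (9, 6), (10, 0), (10, 7), (13, 0), (13, 7), (15, 3), (15, 4)]

Answer: yes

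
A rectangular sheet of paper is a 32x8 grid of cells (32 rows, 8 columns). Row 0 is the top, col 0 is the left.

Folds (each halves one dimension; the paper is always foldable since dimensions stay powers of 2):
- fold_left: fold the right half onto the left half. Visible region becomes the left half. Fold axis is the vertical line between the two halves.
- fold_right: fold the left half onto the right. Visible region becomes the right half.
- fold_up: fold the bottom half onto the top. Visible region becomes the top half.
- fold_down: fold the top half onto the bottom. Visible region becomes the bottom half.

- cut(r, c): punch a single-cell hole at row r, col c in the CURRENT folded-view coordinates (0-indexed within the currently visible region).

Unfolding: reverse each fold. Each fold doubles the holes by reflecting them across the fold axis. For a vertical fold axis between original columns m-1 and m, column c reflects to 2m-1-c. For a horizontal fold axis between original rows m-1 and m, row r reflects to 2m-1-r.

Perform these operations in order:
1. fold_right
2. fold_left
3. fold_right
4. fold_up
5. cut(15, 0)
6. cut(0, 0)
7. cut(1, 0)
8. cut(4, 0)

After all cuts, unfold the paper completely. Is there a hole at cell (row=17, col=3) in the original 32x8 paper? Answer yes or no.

Answer: no

Derivation:
Op 1 fold_right: fold axis v@4; visible region now rows[0,32) x cols[4,8) = 32x4
Op 2 fold_left: fold axis v@6; visible region now rows[0,32) x cols[4,6) = 32x2
Op 3 fold_right: fold axis v@5; visible region now rows[0,32) x cols[5,6) = 32x1
Op 4 fold_up: fold axis h@16; visible region now rows[0,16) x cols[5,6) = 16x1
Op 5 cut(15, 0): punch at orig (15,5); cuts so far [(15, 5)]; region rows[0,16) x cols[5,6) = 16x1
Op 6 cut(0, 0): punch at orig (0,5); cuts so far [(0, 5), (15, 5)]; region rows[0,16) x cols[5,6) = 16x1
Op 7 cut(1, 0): punch at orig (1,5); cuts so far [(0, 5), (1, 5), (15, 5)]; region rows[0,16) x cols[5,6) = 16x1
Op 8 cut(4, 0): punch at orig (4,5); cuts so far [(0, 5), (1, 5), (4, 5), (15, 5)]; region rows[0,16) x cols[5,6) = 16x1
Unfold 1 (reflect across h@16): 8 holes -> [(0, 5), (1, 5), (4, 5), (15, 5), (16, 5), (27, 5), (30, 5), (31, 5)]
Unfold 2 (reflect across v@5): 16 holes -> [(0, 4), (0, 5), (1, 4), (1, 5), (4, 4), (4, 5), (15, 4), (15, 5), (16, 4), (16, 5), (27, 4), (27, 5), (30, 4), (30, 5), (31, 4), (31, 5)]
Unfold 3 (reflect across v@6): 32 holes -> [(0, 4), (0, 5), (0, 6), (0, 7), (1, 4), (1, 5), (1, 6), (1, 7), (4, 4), (4, 5), (4, 6), (4, 7), (15, 4), (15, 5), (15, 6), (15, 7), (16, 4), (16, 5), (16, 6), (16, 7), (27, 4), (27, 5), (27, 6), (27, 7), (30, 4), (30, 5), (30, 6), (30, 7), (31, 4), (31, 5), (31, 6), (31, 7)]
Unfold 4 (reflect across v@4): 64 holes -> [(0, 0), (0, 1), (0, 2), (0, 3), (0, 4), (0, 5), (0, 6), (0, 7), (1, 0), (1, 1), (1, 2), (1, 3), (1, 4), (1, 5), (1, 6), (1, 7), (4, 0), (4, 1), (4, 2), (4, 3), (4, 4), (4, 5), (4, 6), (4, 7), (15, 0), (15, 1), (15, 2), (15, 3), (15, 4), (15, 5), (15, 6), (15, 7), (16, 0), (16, 1), (16, 2), (16, 3), (16, 4), (16, 5), (16, 6), (16, 7), (27, 0), (27, 1), (27, 2), (27, 3), (27, 4), (27, 5), (27, 6), (27, 7), (30, 0), (30, 1), (30, 2), (30, 3), (30, 4), (30, 5), (30, 6), (30, 7), (31, 0), (31, 1), (31, 2), (31, 3), (31, 4), (31, 5), (31, 6), (31, 7)]
Holes: [(0, 0), (0, 1), (0, 2), (0, 3), (0, 4), (0, 5), (0, 6), (0, 7), (1, 0), (1, 1), (1, 2), (1, 3), (1, 4), (1, 5), (1, 6), (1, 7), (4, 0), (4, 1), (4, 2), (4, 3), (4, 4), (4, 5), (4, 6), (4, 7), (15, 0), (15, 1), (15, 2), (15, 3), (15, 4), (15, 5), (15, 6), (15, 7), (16, 0), (16, 1), (16, 2), (16, 3), (16, 4), (16, 5), (16, 6), (16, 7), (27, 0), (27, 1), (27, 2), (27, 3), (27, 4), (27, 5), (27, 6), (27, 7), (30, 0), (30, 1), (30, 2), (30, 3), (30, 4), (30, 5), (30, 6), (30, 7), (31, 0), (31, 1), (31, 2), (31, 3), (31, 4), (31, 5), (31, 6), (31, 7)]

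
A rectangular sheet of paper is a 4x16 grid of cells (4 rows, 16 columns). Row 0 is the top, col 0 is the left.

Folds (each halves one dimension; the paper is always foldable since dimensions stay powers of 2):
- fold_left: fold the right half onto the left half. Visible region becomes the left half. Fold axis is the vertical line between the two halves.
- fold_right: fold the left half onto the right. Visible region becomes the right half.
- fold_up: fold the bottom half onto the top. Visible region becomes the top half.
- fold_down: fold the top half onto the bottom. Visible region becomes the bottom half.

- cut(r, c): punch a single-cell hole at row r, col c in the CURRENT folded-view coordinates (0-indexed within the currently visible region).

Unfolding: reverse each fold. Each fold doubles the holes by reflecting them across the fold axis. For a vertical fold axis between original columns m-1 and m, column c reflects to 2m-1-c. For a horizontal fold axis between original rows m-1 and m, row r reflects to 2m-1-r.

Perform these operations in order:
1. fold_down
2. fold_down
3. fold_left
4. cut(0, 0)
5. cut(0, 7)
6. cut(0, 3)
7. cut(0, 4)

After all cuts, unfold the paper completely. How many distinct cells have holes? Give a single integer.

Op 1 fold_down: fold axis h@2; visible region now rows[2,4) x cols[0,16) = 2x16
Op 2 fold_down: fold axis h@3; visible region now rows[3,4) x cols[0,16) = 1x16
Op 3 fold_left: fold axis v@8; visible region now rows[3,4) x cols[0,8) = 1x8
Op 4 cut(0, 0): punch at orig (3,0); cuts so far [(3, 0)]; region rows[3,4) x cols[0,8) = 1x8
Op 5 cut(0, 7): punch at orig (3,7); cuts so far [(3, 0), (3, 7)]; region rows[3,4) x cols[0,8) = 1x8
Op 6 cut(0, 3): punch at orig (3,3); cuts so far [(3, 0), (3, 3), (3, 7)]; region rows[3,4) x cols[0,8) = 1x8
Op 7 cut(0, 4): punch at orig (3,4); cuts so far [(3, 0), (3, 3), (3, 4), (3, 7)]; region rows[3,4) x cols[0,8) = 1x8
Unfold 1 (reflect across v@8): 8 holes -> [(3, 0), (3, 3), (3, 4), (3, 7), (3, 8), (3, 11), (3, 12), (3, 15)]
Unfold 2 (reflect across h@3): 16 holes -> [(2, 0), (2, 3), (2, 4), (2, 7), (2, 8), (2, 11), (2, 12), (2, 15), (3, 0), (3, 3), (3, 4), (3, 7), (3, 8), (3, 11), (3, 12), (3, 15)]
Unfold 3 (reflect across h@2): 32 holes -> [(0, 0), (0, 3), (0, 4), (0, 7), (0, 8), (0, 11), (0, 12), (0, 15), (1, 0), (1, 3), (1, 4), (1, 7), (1, 8), (1, 11), (1, 12), (1, 15), (2, 0), (2, 3), (2, 4), (2, 7), (2, 8), (2, 11), (2, 12), (2, 15), (3, 0), (3, 3), (3, 4), (3, 7), (3, 8), (3, 11), (3, 12), (3, 15)]

Answer: 32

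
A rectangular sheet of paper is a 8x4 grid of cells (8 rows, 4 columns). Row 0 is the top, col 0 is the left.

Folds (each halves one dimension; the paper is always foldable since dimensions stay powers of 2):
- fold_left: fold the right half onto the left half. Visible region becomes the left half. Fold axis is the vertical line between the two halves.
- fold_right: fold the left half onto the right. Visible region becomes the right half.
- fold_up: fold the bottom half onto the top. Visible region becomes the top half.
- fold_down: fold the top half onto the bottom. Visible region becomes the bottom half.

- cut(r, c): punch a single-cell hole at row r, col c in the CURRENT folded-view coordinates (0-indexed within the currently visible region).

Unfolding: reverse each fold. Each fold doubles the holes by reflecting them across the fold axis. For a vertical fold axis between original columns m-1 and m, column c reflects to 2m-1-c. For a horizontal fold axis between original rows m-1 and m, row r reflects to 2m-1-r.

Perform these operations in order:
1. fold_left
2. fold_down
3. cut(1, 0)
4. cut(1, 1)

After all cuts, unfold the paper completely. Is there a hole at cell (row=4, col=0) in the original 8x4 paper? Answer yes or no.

Op 1 fold_left: fold axis v@2; visible region now rows[0,8) x cols[0,2) = 8x2
Op 2 fold_down: fold axis h@4; visible region now rows[4,8) x cols[0,2) = 4x2
Op 3 cut(1, 0): punch at orig (5,0); cuts so far [(5, 0)]; region rows[4,8) x cols[0,2) = 4x2
Op 4 cut(1, 1): punch at orig (5,1); cuts so far [(5, 0), (5, 1)]; region rows[4,8) x cols[0,2) = 4x2
Unfold 1 (reflect across h@4): 4 holes -> [(2, 0), (2, 1), (5, 0), (5, 1)]
Unfold 2 (reflect across v@2): 8 holes -> [(2, 0), (2, 1), (2, 2), (2, 3), (5, 0), (5, 1), (5, 2), (5, 3)]
Holes: [(2, 0), (2, 1), (2, 2), (2, 3), (5, 0), (5, 1), (5, 2), (5, 3)]

Answer: no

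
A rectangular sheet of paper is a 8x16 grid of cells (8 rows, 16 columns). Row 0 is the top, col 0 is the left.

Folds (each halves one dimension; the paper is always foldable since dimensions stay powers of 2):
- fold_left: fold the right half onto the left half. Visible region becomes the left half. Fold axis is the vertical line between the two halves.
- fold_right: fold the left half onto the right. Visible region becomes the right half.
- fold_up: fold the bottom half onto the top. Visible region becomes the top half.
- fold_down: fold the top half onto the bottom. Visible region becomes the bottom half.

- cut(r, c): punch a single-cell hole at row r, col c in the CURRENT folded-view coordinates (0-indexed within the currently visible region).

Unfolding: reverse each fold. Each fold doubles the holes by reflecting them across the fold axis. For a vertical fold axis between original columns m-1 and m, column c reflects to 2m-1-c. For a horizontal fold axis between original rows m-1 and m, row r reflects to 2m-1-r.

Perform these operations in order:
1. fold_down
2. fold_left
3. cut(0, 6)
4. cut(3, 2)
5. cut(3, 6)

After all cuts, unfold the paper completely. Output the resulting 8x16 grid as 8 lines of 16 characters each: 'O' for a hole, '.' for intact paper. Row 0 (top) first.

Answer: ..O...O..O...O..
................
................
......O..O......
......O..O......
................
................
..O...O..O...O..

Derivation:
Op 1 fold_down: fold axis h@4; visible region now rows[4,8) x cols[0,16) = 4x16
Op 2 fold_left: fold axis v@8; visible region now rows[4,8) x cols[0,8) = 4x8
Op 3 cut(0, 6): punch at orig (4,6); cuts so far [(4, 6)]; region rows[4,8) x cols[0,8) = 4x8
Op 4 cut(3, 2): punch at orig (7,2); cuts so far [(4, 6), (7, 2)]; region rows[4,8) x cols[0,8) = 4x8
Op 5 cut(3, 6): punch at orig (7,6); cuts so far [(4, 6), (7, 2), (7, 6)]; region rows[4,8) x cols[0,8) = 4x8
Unfold 1 (reflect across v@8): 6 holes -> [(4, 6), (4, 9), (7, 2), (7, 6), (7, 9), (7, 13)]
Unfold 2 (reflect across h@4): 12 holes -> [(0, 2), (0, 6), (0, 9), (0, 13), (3, 6), (3, 9), (4, 6), (4, 9), (7, 2), (7, 6), (7, 9), (7, 13)]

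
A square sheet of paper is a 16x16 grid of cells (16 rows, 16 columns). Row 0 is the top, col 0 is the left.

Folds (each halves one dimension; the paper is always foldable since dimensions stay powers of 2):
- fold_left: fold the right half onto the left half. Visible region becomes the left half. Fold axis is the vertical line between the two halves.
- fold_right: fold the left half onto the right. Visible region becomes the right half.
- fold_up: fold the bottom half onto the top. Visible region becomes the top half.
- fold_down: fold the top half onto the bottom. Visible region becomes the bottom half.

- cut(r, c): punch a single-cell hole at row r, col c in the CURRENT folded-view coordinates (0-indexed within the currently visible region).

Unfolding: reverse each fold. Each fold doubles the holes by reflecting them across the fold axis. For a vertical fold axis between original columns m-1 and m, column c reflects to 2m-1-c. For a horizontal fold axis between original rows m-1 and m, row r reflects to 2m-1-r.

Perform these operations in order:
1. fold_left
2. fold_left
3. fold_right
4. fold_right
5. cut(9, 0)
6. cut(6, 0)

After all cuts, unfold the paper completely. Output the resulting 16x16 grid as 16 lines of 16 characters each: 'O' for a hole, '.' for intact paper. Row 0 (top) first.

Op 1 fold_left: fold axis v@8; visible region now rows[0,16) x cols[0,8) = 16x8
Op 2 fold_left: fold axis v@4; visible region now rows[0,16) x cols[0,4) = 16x4
Op 3 fold_right: fold axis v@2; visible region now rows[0,16) x cols[2,4) = 16x2
Op 4 fold_right: fold axis v@3; visible region now rows[0,16) x cols[3,4) = 16x1
Op 5 cut(9, 0): punch at orig (9,3); cuts so far [(9, 3)]; region rows[0,16) x cols[3,4) = 16x1
Op 6 cut(6, 0): punch at orig (6,3); cuts so far [(6, 3), (9, 3)]; region rows[0,16) x cols[3,4) = 16x1
Unfold 1 (reflect across v@3): 4 holes -> [(6, 2), (6, 3), (9, 2), (9, 3)]
Unfold 2 (reflect across v@2): 8 holes -> [(6, 0), (6, 1), (6, 2), (6, 3), (9, 0), (9, 1), (9, 2), (9, 3)]
Unfold 3 (reflect across v@4): 16 holes -> [(6, 0), (6, 1), (6, 2), (6, 3), (6, 4), (6, 5), (6, 6), (6, 7), (9, 0), (9, 1), (9, 2), (9, 3), (9, 4), (9, 5), (9, 6), (9, 7)]
Unfold 4 (reflect across v@8): 32 holes -> [(6, 0), (6, 1), (6, 2), (6, 3), (6, 4), (6, 5), (6, 6), (6, 7), (6, 8), (6, 9), (6, 10), (6, 11), (6, 12), (6, 13), (6, 14), (6, 15), (9, 0), (9, 1), (9, 2), (9, 3), (9, 4), (9, 5), (9, 6), (9, 7), (9, 8), (9, 9), (9, 10), (9, 11), (9, 12), (9, 13), (9, 14), (9, 15)]

Answer: ................
................
................
................
................
................
OOOOOOOOOOOOOOOO
................
................
OOOOOOOOOOOOOOOO
................
................
................
................
................
................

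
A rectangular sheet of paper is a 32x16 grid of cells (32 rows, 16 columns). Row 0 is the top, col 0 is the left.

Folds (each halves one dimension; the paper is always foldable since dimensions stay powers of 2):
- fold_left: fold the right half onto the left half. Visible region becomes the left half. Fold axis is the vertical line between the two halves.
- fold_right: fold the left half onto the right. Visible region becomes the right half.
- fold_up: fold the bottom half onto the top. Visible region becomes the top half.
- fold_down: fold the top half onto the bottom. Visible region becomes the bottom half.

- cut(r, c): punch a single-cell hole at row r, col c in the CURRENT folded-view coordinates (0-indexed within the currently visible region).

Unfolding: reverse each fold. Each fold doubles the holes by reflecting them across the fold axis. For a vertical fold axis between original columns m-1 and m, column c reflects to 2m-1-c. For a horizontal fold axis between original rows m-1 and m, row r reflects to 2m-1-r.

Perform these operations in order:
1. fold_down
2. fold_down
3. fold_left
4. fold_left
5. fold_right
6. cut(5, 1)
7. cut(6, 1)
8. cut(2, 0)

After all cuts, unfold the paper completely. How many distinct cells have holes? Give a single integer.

Answer: 96

Derivation:
Op 1 fold_down: fold axis h@16; visible region now rows[16,32) x cols[0,16) = 16x16
Op 2 fold_down: fold axis h@24; visible region now rows[24,32) x cols[0,16) = 8x16
Op 3 fold_left: fold axis v@8; visible region now rows[24,32) x cols[0,8) = 8x8
Op 4 fold_left: fold axis v@4; visible region now rows[24,32) x cols[0,4) = 8x4
Op 5 fold_right: fold axis v@2; visible region now rows[24,32) x cols[2,4) = 8x2
Op 6 cut(5, 1): punch at orig (29,3); cuts so far [(29, 3)]; region rows[24,32) x cols[2,4) = 8x2
Op 7 cut(6, 1): punch at orig (30,3); cuts so far [(29, 3), (30, 3)]; region rows[24,32) x cols[2,4) = 8x2
Op 8 cut(2, 0): punch at orig (26,2); cuts so far [(26, 2), (29, 3), (30, 3)]; region rows[24,32) x cols[2,4) = 8x2
Unfold 1 (reflect across v@2): 6 holes -> [(26, 1), (26, 2), (29, 0), (29, 3), (30, 0), (30, 3)]
Unfold 2 (reflect across v@4): 12 holes -> [(26, 1), (26, 2), (26, 5), (26, 6), (29, 0), (29, 3), (29, 4), (29, 7), (30, 0), (30, 3), (30, 4), (30, 7)]
Unfold 3 (reflect across v@8): 24 holes -> [(26, 1), (26, 2), (26, 5), (26, 6), (26, 9), (26, 10), (26, 13), (26, 14), (29, 0), (29, 3), (29, 4), (29, 7), (29, 8), (29, 11), (29, 12), (29, 15), (30, 0), (30, 3), (30, 4), (30, 7), (30, 8), (30, 11), (30, 12), (30, 15)]
Unfold 4 (reflect across h@24): 48 holes -> [(17, 0), (17, 3), (17, 4), (17, 7), (17, 8), (17, 11), (17, 12), (17, 15), (18, 0), (18, 3), (18, 4), (18, 7), (18, 8), (18, 11), (18, 12), (18, 15), (21, 1), (21, 2), (21, 5), (21, 6), (21, 9), (21, 10), (21, 13), (21, 14), (26, 1), (26, 2), (26, 5), (26, 6), (26, 9), (26, 10), (26, 13), (26, 14), (29, 0), (29, 3), (29, 4), (29, 7), (29, 8), (29, 11), (29, 12), (29, 15), (30, 0), (30, 3), (30, 4), (30, 7), (30, 8), (30, 11), (30, 12), (30, 15)]
Unfold 5 (reflect across h@16): 96 holes -> [(1, 0), (1, 3), (1, 4), (1, 7), (1, 8), (1, 11), (1, 12), (1, 15), (2, 0), (2, 3), (2, 4), (2, 7), (2, 8), (2, 11), (2, 12), (2, 15), (5, 1), (5, 2), (5, 5), (5, 6), (5, 9), (5, 10), (5, 13), (5, 14), (10, 1), (10, 2), (10, 5), (10, 6), (10, 9), (10, 10), (10, 13), (10, 14), (13, 0), (13, 3), (13, 4), (13, 7), (13, 8), (13, 11), (13, 12), (13, 15), (14, 0), (14, 3), (14, 4), (14, 7), (14, 8), (14, 11), (14, 12), (14, 15), (17, 0), (17, 3), (17, 4), (17, 7), (17, 8), (17, 11), (17, 12), (17, 15), (18, 0), (18, 3), (18, 4), (18, 7), (18, 8), (18, 11), (18, 12), (18, 15), (21, 1), (21, 2), (21, 5), (21, 6), (21, 9), (21, 10), (21, 13), (21, 14), (26, 1), (26, 2), (26, 5), (26, 6), (26, 9), (26, 10), (26, 13), (26, 14), (29, 0), (29, 3), (29, 4), (29, 7), (29, 8), (29, 11), (29, 12), (29, 15), (30, 0), (30, 3), (30, 4), (30, 7), (30, 8), (30, 11), (30, 12), (30, 15)]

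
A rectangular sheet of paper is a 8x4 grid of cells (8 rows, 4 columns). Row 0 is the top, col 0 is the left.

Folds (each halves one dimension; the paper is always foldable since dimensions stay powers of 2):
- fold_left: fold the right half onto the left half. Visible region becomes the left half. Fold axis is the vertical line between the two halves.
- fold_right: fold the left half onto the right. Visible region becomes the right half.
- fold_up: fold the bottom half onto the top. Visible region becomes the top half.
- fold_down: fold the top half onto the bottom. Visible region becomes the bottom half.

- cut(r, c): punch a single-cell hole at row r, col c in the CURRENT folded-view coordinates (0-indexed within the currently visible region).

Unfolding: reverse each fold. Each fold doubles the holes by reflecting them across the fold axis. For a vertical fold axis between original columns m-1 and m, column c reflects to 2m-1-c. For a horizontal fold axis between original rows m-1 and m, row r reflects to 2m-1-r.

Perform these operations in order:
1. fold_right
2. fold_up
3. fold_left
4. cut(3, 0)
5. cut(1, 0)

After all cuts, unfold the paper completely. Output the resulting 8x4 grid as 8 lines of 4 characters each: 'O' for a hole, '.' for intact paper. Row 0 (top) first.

Answer: ....
OOOO
....
OOOO
OOOO
....
OOOO
....

Derivation:
Op 1 fold_right: fold axis v@2; visible region now rows[0,8) x cols[2,4) = 8x2
Op 2 fold_up: fold axis h@4; visible region now rows[0,4) x cols[2,4) = 4x2
Op 3 fold_left: fold axis v@3; visible region now rows[0,4) x cols[2,3) = 4x1
Op 4 cut(3, 0): punch at orig (3,2); cuts so far [(3, 2)]; region rows[0,4) x cols[2,3) = 4x1
Op 5 cut(1, 0): punch at orig (1,2); cuts so far [(1, 2), (3, 2)]; region rows[0,4) x cols[2,3) = 4x1
Unfold 1 (reflect across v@3): 4 holes -> [(1, 2), (1, 3), (3, 2), (3, 3)]
Unfold 2 (reflect across h@4): 8 holes -> [(1, 2), (1, 3), (3, 2), (3, 3), (4, 2), (4, 3), (6, 2), (6, 3)]
Unfold 3 (reflect across v@2): 16 holes -> [(1, 0), (1, 1), (1, 2), (1, 3), (3, 0), (3, 1), (3, 2), (3, 3), (4, 0), (4, 1), (4, 2), (4, 3), (6, 0), (6, 1), (6, 2), (6, 3)]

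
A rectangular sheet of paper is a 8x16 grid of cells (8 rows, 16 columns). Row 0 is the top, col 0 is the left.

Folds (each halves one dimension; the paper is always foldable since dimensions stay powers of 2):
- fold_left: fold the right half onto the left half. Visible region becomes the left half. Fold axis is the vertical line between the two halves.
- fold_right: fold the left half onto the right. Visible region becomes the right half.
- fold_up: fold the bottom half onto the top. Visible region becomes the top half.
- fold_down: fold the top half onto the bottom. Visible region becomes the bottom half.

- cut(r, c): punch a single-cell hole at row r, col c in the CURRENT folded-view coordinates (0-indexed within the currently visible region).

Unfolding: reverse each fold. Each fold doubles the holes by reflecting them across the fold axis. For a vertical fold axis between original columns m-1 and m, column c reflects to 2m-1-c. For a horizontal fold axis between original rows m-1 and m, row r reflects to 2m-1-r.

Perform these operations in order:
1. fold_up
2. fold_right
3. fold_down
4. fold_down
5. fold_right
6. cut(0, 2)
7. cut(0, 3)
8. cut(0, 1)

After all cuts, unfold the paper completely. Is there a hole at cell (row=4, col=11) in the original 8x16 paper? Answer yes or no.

Answer: no

Derivation:
Op 1 fold_up: fold axis h@4; visible region now rows[0,4) x cols[0,16) = 4x16
Op 2 fold_right: fold axis v@8; visible region now rows[0,4) x cols[8,16) = 4x8
Op 3 fold_down: fold axis h@2; visible region now rows[2,4) x cols[8,16) = 2x8
Op 4 fold_down: fold axis h@3; visible region now rows[3,4) x cols[8,16) = 1x8
Op 5 fold_right: fold axis v@12; visible region now rows[3,4) x cols[12,16) = 1x4
Op 6 cut(0, 2): punch at orig (3,14); cuts so far [(3, 14)]; region rows[3,4) x cols[12,16) = 1x4
Op 7 cut(0, 3): punch at orig (3,15); cuts so far [(3, 14), (3, 15)]; region rows[3,4) x cols[12,16) = 1x4
Op 8 cut(0, 1): punch at orig (3,13); cuts so far [(3, 13), (3, 14), (3, 15)]; region rows[3,4) x cols[12,16) = 1x4
Unfold 1 (reflect across v@12): 6 holes -> [(3, 8), (3, 9), (3, 10), (3, 13), (3, 14), (3, 15)]
Unfold 2 (reflect across h@3): 12 holes -> [(2, 8), (2, 9), (2, 10), (2, 13), (2, 14), (2, 15), (3, 8), (3, 9), (3, 10), (3, 13), (3, 14), (3, 15)]
Unfold 3 (reflect across h@2): 24 holes -> [(0, 8), (0, 9), (0, 10), (0, 13), (0, 14), (0, 15), (1, 8), (1, 9), (1, 10), (1, 13), (1, 14), (1, 15), (2, 8), (2, 9), (2, 10), (2, 13), (2, 14), (2, 15), (3, 8), (3, 9), (3, 10), (3, 13), (3, 14), (3, 15)]
Unfold 4 (reflect across v@8): 48 holes -> [(0, 0), (0, 1), (0, 2), (0, 5), (0, 6), (0, 7), (0, 8), (0, 9), (0, 10), (0, 13), (0, 14), (0, 15), (1, 0), (1, 1), (1, 2), (1, 5), (1, 6), (1, 7), (1, 8), (1, 9), (1, 10), (1, 13), (1, 14), (1, 15), (2, 0), (2, 1), (2, 2), (2, 5), (2, 6), (2, 7), (2, 8), (2, 9), (2, 10), (2, 13), (2, 14), (2, 15), (3, 0), (3, 1), (3, 2), (3, 5), (3, 6), (3, 7), (3, 8), (3, 9), (3, 10), (3, 13), (3, 14), (3, 15)]
Unfold 5 (reflect across h@4): 96 holes -> [(0, 0), (0, 1), (0, 2), (0, 5), (0, 6), (0, 7), (0, 8), (0, 9), (0, 10), (0, 13), (0, 14), (0, 15), (1, 0), (1, 1), (1, 2), (1, 5), (1, 6), (1, 7), (1, 8), (1, 9), (1, 10), (1, 13), (1, 14), (1, 15), (2, 0), (2, 1), (2, 2), (2, 5), (2, 6), (2, 7), (2, 8), (2, 9), (2, 10), (2, 13), (2, 14), (2, 15), (3, 0), (3, 1), (3, 2), (3, 5), (3, 6), (3, 7), (3, 8), (3, 9), (3, 10), (3, 13), (3, 14), (3, 15), (4, 0), (4, 1), (4, 2), (4, 5), (4, 6), (4, 7), (4, 8), (4, 9), (4, 10), (4, 13), (4, 14), (4, 15), (5, 0), (5, 1), (5, 2), (5, 5), (5, 6), (5, 7), (5, 8), (5, 9), (5, 10), (5, 13), (5, 14), (5, 15), (6, 0), (6, 1), (6, 2), (6, 5), (6, 6), (6, 7), (6, 8), (6, 9), (6, 10), (6, 13), (6, 14), (6, 15), (7, 0), (7, 1), (7, 2), (7, 5), (7, 6), (7, 7), (7, 8), (7, 9), (7, 10), (7, 13), (7, 14), (7, 15)]
Holes: [(0, 0), (0, 1), (0, 2), (0, 5), (0, 6), (0, 7), (0, 8), (0, 9), (0, 10), (0, 13), (0, 14), (0, 15), (1, 0), (1, 1), (1, 2), (1, 5), (1, 6), (1, 7), (1, 8), (1, 9), (1, 10), (1, 13), (1, 14), (1, 15), (2, 0), (2, 1), (2, 2), (2, 5), (2, 6), (2, 7), (2, 8), (2, 9), (2, 10), (2, 13), (2, 14), (2, 15), (3, 0), (3, 1), (3, 2), (3, 5), (3, 6), (3, 7), (3, 8), (3, 9), (3, 10), (3, 13), (3, 14), (3, 15), (4, 0), (4, 1), (4, 2), (4, 5), (4, 6), (4, 7), (4, 8), (4, 9), (4, 10), (4, 13), (4, 14), (4, 15), (5, 0), (5, 1), (5, 2), (5, 5), (5, 6), (5, 7), (5, 8), (5, 9), (5, 10), (5, 13), (5, 14), (5, 15), (6, 0), (6, 1), (6, 2), (6, 5), (6, 6), (6, 7), (6, 8), (6, 9), (6, 10), (6, 13), (6, 14), (6, 15), (7, 0), (7, 1), (7, 2), (7, 5), (7, 6), (7, 7), (7, 8), (7, 9), (7, 10), (7, 13), (7, 14), (7, 15)]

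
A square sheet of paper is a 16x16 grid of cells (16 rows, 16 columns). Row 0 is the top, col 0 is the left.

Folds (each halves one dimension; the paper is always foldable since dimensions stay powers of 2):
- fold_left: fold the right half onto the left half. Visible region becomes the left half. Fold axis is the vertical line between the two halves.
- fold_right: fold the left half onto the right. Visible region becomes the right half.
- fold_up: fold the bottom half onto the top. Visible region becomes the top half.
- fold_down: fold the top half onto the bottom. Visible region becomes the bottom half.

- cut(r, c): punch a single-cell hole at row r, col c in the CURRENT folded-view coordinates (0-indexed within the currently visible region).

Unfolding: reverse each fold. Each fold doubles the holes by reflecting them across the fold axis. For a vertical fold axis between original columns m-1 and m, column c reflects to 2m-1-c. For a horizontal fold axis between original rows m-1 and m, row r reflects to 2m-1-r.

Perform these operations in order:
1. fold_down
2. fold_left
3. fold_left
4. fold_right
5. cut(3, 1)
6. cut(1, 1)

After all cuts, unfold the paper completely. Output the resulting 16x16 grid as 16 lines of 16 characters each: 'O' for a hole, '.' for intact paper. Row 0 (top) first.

Op 1 fold_down: fold axis h@8; visible region now rows[8,16) x cols[0,16) = 8x16
Op 2 fold_left: fold axis v@8; visible region now rows[8,16) x cols[0,8) = 8x8
Op 3 fold_left: fold axis v@4; visible region now rows[8,16) x cols[0,4) = 8x4
Op 4 fold_right: fold axis v@2; visible region now rows[8,16) x cols[2,4) = 8x2
Op 5 cut(3, 1): punch at orig (11,3); cuts so far [(11, 3)]; region rows[8,16) x cols[2,4) = 8x2
Op 6 cut(1, 1): punch at orig (9,3); cuts so far [(9, 3), (11, 3)]; region rows[8,16) x cols[2,4) = 8x2
Unfold 1 (reflect across v@2): 4 holes -> [(9, 0), (9, 3), (11, 0), (11, 3)]
Unfold 2 (reflect across v@4): 8 holes -> [(9, 0), (9, 3), (9, 4), (9, 7), (11, 0), (11, 3), (11, 4), (11, 7)]
Unfold 3 (reflect across v@8): 16 holes -> [(9, 0), (9, 3), (9, 4), (9, 7), (9, 8), (9, 11), (9, 12), (9, 15), (11, 0), (11, 3), (11, 4), (11, 7), (11, 8), (11, 11), (11, 12), (11, 15)]
Unfold 4 (reflect across h@8): 32 holes -> [(4, 0), (4, 3), (4, 4), (4, 7), (4, 8), (4, 11), (4, 12), (4, 15), (6, 0), (6, 3), (6, 4), (6, 7), (6, 8), (6, 11), (6, 12), (6, 15), (9, 0), (9, 3), (9, 4), (9, 7), (9, 8), (9, 11), (9, 12), (9, 15), (11, 0), (11, 3), (11, 4), (11, 7), (11, 8), (11, 11), (11, 12), (11, 15)]

Answer: ................
................
................
................
O..OO..OO..OO..O
................
O..OO..OO..OO..O
................
................
O..OO..OO..OO..O
................
O..OO..OO..OO..O
................
................
................
................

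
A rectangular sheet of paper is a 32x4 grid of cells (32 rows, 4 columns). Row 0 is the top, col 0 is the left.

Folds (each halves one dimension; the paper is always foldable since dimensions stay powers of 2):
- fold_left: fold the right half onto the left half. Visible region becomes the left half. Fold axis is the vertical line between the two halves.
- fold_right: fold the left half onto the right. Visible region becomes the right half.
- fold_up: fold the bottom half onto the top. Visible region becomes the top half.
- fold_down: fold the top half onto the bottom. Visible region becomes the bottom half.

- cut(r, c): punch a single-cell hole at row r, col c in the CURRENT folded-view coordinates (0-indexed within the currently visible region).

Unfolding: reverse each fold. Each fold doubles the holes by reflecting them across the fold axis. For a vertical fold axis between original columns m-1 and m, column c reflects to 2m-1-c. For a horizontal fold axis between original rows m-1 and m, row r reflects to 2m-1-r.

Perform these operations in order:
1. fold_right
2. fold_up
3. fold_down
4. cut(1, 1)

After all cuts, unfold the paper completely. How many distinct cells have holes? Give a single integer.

Answer: 8

Derivation:
Op 1 fold_right: fold axis v@2; visible region now rows[0,32) x cols[2,4) = 32x2
Op 2 fold_up: fold axis h@16; visible region now rows[0,16) x cols[2,4) = 16x2
Op 3 fold_down: fold axis h@8; visible region now rows[8,16) x cols[2,4) = 8x2
Op 4 cut(1, 1): punch at orig (9,3); cuts so far [(9, 3)]; region rows[8,16) x cols[2,4) = 8x2
Unfold 1 (reflect across h@8): 2 holes -> [(6, 3), (9, 3)]
Unfold 2 (reflect across h@16): 4 holes -> [(6, 3), (9, 3), (22, 3), (25, 3)]
Unfold 3 (reflect across v@2): 8 holes -> [(6, 0), (6, 3), (9, 0), (9, 3), (22, 0), (22, 3), (25, 0), (25, 3)]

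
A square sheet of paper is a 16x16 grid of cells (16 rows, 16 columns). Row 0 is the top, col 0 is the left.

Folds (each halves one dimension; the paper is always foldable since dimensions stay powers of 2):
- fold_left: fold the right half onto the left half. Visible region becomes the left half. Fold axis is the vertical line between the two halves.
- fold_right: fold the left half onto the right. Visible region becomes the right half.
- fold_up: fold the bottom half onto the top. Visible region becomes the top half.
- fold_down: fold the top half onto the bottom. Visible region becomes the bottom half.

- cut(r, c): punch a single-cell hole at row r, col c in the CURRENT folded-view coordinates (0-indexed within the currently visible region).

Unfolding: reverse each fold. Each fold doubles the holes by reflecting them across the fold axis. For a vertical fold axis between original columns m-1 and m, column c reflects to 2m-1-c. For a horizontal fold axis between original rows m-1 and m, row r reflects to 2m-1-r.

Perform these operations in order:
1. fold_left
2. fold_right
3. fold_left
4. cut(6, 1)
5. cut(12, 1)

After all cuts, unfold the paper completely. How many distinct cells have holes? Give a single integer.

Op 1 fold_left: fold axis v@8; visible region now rows[0,16) x cols[0,8) = 16x8
Op 2 fold_right: fold axis v@4; visible region now rows[0,16) x cols[4,8) = 16x4
Op 3 fold_left: fold axis v@6; visible region now rows[0,16) x cols[4,6) = 16x2
Op 4 cut(6, 1): punch at orig (6,5); cuts so far [(6, 5)]; region rows[0,16) x cols[4,6) = 16x2
Op 5 cut(12, 1): punch at orig (12,5); cuts so far [(6, 5), (12, 5)]; region rows[0,16) x cols[4,6) = 16x2
Unfold 1 (reflect across v@6): 4 holes -> [(6, 5), (6, 6), (12, 5), (12, 6)]
Unfold 2 (reflect across v@4): 8 holes -> [(6, 1), (6, 2), (6, 5), (6, 6), (12, 1), (12, 2), (12, 5), (12, 6)]
Unfold 3 (reflect across v@8): 16 holes -> [(6, 1), (6, 2), (6, 5), (6, 6), (6, 9), (6, 10), (6, 13), (6, 14), (12, 1), (12, 2), (12, 5), (12, 6), (12, 9), (12, 10), (12, 13), (12, 14)]

Answer: 16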